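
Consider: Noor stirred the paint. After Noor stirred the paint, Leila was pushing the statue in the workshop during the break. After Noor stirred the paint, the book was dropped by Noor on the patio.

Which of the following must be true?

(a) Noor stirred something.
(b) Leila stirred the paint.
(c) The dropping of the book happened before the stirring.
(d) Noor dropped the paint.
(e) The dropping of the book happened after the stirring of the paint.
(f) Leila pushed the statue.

(a), (e), (f)

(a) Entailed — generalizing the patient leaves a sub-description the original still satisfies.
(b) Not entailed — the passage has Noor stirring the paint, not Leila.
(c) Not entailed — the narrative places the stirring before the dropping, not after.
(d) Not entailed — Noor dropped the book, not the paint; the paint belongs to the stirring event.
(e) Entailed — the narrative places the stirring before the dropping.
(f) Entailed — 'push' is an activity; 'was pushing' entails that some pushing happened, so 'pushed' holds.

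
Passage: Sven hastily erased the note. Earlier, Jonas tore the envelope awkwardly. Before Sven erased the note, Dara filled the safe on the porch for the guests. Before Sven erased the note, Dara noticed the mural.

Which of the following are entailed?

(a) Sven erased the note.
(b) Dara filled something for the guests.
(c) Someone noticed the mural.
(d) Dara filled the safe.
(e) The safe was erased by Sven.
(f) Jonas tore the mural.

(a), (b), (c), (d)

(a) Entailed — the original entails any weakening of itself; this just drops 'hastily'.
(b) Entailed — every conjunct here is already in the original filling event.
(c) Entailed — generalizing the agent leaves a sub-description the original still satisfies.
(d) Entailed — this follows by dropping conjuncts from the filling event's description.
(e) Not entailed — Sven erased the note, not the safe; the safe belongs to the filling event.
(f) Not entailed — Jonas tore the envelope, not the mural; the mural belongs to the noticing event.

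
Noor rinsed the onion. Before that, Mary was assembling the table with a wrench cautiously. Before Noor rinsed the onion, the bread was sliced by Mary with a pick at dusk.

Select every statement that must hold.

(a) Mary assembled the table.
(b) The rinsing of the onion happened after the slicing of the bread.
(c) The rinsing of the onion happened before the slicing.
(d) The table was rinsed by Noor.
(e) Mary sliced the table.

(b)

(a) Not entailed — 'was assembling' is progressive on an accomplishment; it does not entail the completed 'assembled'.
(b) Entailed — the narrative places the slicing before the rinsing.
(c) Not entailed — the narrative places the slicing before the rinsing, not after.
(d) Not entailed — Noor rinsed the onion, not the table; the table belongs to the assembling event.
(e) Not entailed — Mary sliced the bread, not the table; the table belongs to the assembling event.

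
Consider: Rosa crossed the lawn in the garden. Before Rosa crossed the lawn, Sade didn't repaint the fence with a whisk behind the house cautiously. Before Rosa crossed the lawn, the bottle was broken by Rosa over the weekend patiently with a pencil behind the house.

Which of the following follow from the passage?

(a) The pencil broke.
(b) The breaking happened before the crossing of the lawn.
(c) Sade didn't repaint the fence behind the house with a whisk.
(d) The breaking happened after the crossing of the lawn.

(a) Not entailed — the bottle is what broke, not the pencil.
(b) Entailed — the narrative places the breaking before the crossing.
(c) Not entailed — dropping 'cautiously' under negation is not valid — the original leaves open that Sade repainted the fence some other way.
(d) Not entailed — the narrative places the breaking before the crossing, not after.

(b)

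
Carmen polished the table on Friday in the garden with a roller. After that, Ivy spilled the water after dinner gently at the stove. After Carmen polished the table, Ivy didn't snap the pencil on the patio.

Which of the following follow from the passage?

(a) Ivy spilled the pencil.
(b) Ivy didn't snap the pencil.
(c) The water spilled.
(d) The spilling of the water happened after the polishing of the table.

(c), (d)

(a) Not entailed — Ivy spilled the water, not the pencil; the pencil belongs to the snapping event.
(b) Not entailed — dropping 'on the patio' under negation is not valid — the original leaves open that Ivy snapped the pencil some other way.
(c) Entailed — 'Ivy spilled the water' is causative; it entails the inchoative 'the water spilled'.
(d) Entailed — the narrative places the polishing before the spilling.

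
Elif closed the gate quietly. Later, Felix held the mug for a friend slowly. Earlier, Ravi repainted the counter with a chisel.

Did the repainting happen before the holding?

yes

The narrative orders the repainting before the holding.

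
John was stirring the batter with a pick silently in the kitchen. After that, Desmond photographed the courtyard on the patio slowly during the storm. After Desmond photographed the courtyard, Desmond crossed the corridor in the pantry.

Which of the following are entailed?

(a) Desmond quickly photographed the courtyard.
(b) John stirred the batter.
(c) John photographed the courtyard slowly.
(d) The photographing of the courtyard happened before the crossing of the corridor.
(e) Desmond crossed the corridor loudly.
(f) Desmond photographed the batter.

(a) Not entailed — 'quickly' adds a manner not in (and inconsistent with) the original.
(b) Entailed — 'stir' is an activity; 'was stirring' entails that some stirring happened, so 'stirred' holds.
(c) Not entailed — the passage has Desmond photographing the courtyard, not John.
(d) Entailed — the narrative places the photographing before the crossing.
(e) Not entailed — 'loudly' adds information not in the original event.
(f) Not entailed — Desmond photographed the courtyard, not the batter; the batter belongs to the stirring event.

(b), (d)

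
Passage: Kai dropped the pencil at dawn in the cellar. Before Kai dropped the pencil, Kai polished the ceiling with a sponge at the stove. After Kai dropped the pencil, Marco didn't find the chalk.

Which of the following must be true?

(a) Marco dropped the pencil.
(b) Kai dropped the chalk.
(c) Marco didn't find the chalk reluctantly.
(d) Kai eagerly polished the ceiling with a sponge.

(a) Not entailed — the passage has Kai dropping the pencil, not Marco.
(b) Not entailed — Kai dropped the pencil, not the chalk; the chalk belongs to the finding event.
(c) Entailed — under negation, adding a further restriction is entailed: if no such finding event occurred, none occurred reluctantly either.
(d) Not entailed — 'eagerly' adds information not in the original event.

(c)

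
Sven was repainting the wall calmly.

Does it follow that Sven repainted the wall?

'was repainting' is progressive; for an accomplishment like 'repaint the wall', it doesn't entail completion.

no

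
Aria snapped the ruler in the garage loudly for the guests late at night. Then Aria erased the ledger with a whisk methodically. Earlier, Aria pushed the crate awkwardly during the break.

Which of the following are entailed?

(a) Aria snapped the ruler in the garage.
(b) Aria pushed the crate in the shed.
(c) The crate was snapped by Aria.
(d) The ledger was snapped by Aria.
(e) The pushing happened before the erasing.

(a) Entailed — every conjunct here is already in the original snapping event.
(b) Not entailed — 'in the shed' adds information not in the original event.
(c) Not entailed — Aria snapped the ruler, not the crate; the crate belongs to the pushing event.
(d) Not entailed — Aria snapped the ruler, not the ledger; the ledger belongs to the erasing event.
(e) Entailed — the narrative places the pushing before the erasing.

(a), (e)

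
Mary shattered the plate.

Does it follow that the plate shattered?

yes

'Mary shattered the plate' is the causative; it entails the inchoative 'the plate shattered'.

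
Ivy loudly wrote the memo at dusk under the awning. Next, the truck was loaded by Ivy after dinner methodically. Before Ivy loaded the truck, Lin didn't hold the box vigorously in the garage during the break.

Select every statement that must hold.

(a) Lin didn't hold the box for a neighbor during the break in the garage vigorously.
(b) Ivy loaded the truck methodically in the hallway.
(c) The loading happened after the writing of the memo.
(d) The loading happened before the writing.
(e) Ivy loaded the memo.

(a) Entailed — under negation, adding a further restriction is entailed: if no such holding event occurred, none occurred for a neighbor either.
(b) Not entailed — 'in the hallway' adds information not in the original event.
(c) Entailed — the narrative places the writing before the loading.
(d) Not entailed — the narrative places the writing before the loading, not after.
(e) Not entailed — Ivy loaded the truck, not the memo; the memo belongs to the writing event.

(a), (c)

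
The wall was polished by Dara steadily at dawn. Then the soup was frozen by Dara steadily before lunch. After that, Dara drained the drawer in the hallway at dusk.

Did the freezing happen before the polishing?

no

The narrative orders the polishing before the freezing.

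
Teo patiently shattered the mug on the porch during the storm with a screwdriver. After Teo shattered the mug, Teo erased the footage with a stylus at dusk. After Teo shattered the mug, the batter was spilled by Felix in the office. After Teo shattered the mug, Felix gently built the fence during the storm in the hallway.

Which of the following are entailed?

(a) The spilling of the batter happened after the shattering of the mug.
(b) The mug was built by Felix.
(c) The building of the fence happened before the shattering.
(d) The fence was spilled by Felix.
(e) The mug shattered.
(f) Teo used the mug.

(a) Entailed — the narrative places the shattering before the spilling.
(b) Not entailed — Felix built the fence, not the mug; the mug belongs to the shattering event.
(c) Not entailed — the narrative places the shattering before the building, not after.
(d) Not entailed — Felix spilled the batter, not the fence; the fence belongs to the building event.
(e) Entailed — 'Teo shattered the mug' is causative; it entails the inchoative 'the mug shattered'.
(f) Not entailed — the mug is the patient, not an instrument — Teo used a screwdriver.

(a), (e)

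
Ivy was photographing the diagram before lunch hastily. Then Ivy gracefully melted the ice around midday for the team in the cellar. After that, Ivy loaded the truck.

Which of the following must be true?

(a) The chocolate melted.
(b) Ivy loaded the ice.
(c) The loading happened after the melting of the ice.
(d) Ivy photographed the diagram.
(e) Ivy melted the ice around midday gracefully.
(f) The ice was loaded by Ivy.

(a) Not entailed — the ice is what melted, not the chocolate.
(b) Not entailed — Ivy loaded the truck, not the ice; the ice belongs to the melting event.
(c) Entailed — the narrative places the melting before the loading.
(d) Not entailed — 'was photographing' is progressive on an accomplishment; it does not entail the completed 'photographed'.
(e) Entailed — this follows by dropping conjuncts from the melting event's description.
(f) Not entailed — Ivy loaded the truck, not the ice; the ice belongs to the melting event.

(c), (e)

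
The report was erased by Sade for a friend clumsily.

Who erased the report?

'Sade' marks the agent of the erasing event.

Sade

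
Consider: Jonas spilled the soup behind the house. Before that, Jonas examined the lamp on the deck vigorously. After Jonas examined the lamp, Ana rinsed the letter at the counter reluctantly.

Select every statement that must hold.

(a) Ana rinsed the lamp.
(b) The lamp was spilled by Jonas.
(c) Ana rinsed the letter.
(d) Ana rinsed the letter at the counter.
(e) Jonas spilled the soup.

(c), (d), (e)

(a) Not entailed — Ana rinsed the letter, not the lamp; the lamp belongs to the examining event.
(b) Not entailed — Jonas spilled the soup, not the lamp; the lamp belongs to the examining event.
(c) Entailed — dropping 'reluctantly', 'at the counter' leaves a sub-description the original still satisfies.
(d) Entailed — the original entails any weakening of itself; this just drops 'reluctantly'.
(e) Entailed — every conjunct here is already in the original spilling event.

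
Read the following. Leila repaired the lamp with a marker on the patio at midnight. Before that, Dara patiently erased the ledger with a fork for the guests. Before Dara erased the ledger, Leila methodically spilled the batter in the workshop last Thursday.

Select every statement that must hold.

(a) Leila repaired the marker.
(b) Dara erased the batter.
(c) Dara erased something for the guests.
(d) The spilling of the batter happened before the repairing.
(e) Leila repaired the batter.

(c), (d)

(a) Not entailed — the marker is the instrument, not what was repaired.
(b) Not entailed — Dara erased the ledger, not the batter; the batter belongs to the spilling event.
(c) Entailed — every conjunct here is already in the original erasing event.
(d) Entailed — the narrative places the spilling before the repairing.
(e) Not entailed — Leila repaired the lamp, not the batter; the batter belongs to the spilling event.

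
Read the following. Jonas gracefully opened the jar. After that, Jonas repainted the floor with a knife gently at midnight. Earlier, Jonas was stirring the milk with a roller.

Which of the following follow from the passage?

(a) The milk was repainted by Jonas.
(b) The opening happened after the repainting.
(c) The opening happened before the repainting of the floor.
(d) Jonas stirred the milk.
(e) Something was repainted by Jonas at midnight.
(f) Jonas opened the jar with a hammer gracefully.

(a) Not entailed — Jonas repainted the floor, not the milk; the milk belongs to the stirring event.
(b) Not entailed — the narrative places the opening before the repainting, not after.
(c) Entailed — the narrative places the opening before the repainting.
(d) Entailed — 'stir' is an activity; 'was stirring' entails that some stirring happened, so 'stirred' holds.
(e) Entailed — dropping 'gently', 'with a knife' and generalizing the patient leaves a sub-description the original still satisfies.
(f) Not entailed — 'with a hammer' adds information not in the original event.

(c), (d), (e)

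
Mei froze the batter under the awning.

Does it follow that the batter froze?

'Mei froze the batter' is the causative; it entails the inchoative 'the batter froze'.

yes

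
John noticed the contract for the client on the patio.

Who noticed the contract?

John

'John' marks the agent of the noticing event.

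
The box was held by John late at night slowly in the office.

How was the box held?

slowly

'slowly' marks the manner of the holding event.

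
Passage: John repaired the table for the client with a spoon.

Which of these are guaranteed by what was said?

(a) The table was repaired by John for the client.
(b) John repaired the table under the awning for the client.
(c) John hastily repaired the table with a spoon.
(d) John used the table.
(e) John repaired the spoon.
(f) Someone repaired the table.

(a) Entailed — dropping 'with a spoon' leaves a sub-description the original still satisfies.
(b) Not entailed — 'under the awning' adds information not in the original event.
(c) Not entailed — 'hastily' adds information not in the original event.
(d) Not entailed — the table is the patient, not an instrument — John used a spoon.
(e) Not entailed — the spoon is the instrument, not what was repaired.
(f) Entailed — the original entails any weakening of itself; this just drops 'for the client', 'with a spoon' and generalizes the agent.

(a), (f)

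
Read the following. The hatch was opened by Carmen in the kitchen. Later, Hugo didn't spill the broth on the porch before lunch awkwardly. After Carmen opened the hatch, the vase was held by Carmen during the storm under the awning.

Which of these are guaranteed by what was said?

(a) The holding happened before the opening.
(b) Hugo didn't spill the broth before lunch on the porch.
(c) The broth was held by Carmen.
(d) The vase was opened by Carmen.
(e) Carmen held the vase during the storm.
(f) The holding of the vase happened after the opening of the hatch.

(e), (f)

(a) Not entailed — the narrative places the opening before the holding, not after.
(b) Not entailed — dropping 'awkwardly' under negation is not valid — the original leaves open that Hugo spilled the broth some other way.
(c) Not entailed — Carmen held the vase, not the broth; the broth belongs to the spilling event.
(d) Not entailed — Carmen opened the hatch, not the vase; the vase belongs to the holding event.
(e) Entailed — this follows by dropping conjuncts from the holding event's description.
(f) Entailed — the narrative places the opening before the holding.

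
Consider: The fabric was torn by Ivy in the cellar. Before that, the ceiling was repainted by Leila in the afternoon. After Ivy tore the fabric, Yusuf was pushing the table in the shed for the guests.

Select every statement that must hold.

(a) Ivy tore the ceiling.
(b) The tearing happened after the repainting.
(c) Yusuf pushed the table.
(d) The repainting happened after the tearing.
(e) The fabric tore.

(a) Not entailed — Ivy tore the fabric, not the ceiling; the ceiling belongs to the repainting event.
(b) Entailed — the narrative places the repainting before the tearing.
(c) Entailed — 'push' is an activity; 'was pushing' entails that some pushing happened, so 'pushed' holds.
(d) Not entailed — the narrative places the repainting before the tearing, not after.
(e) Entailed — 'Ivy tore the fabric' is causative; it entails the inchoative 'the fabric tore'.

(b), (c), (e)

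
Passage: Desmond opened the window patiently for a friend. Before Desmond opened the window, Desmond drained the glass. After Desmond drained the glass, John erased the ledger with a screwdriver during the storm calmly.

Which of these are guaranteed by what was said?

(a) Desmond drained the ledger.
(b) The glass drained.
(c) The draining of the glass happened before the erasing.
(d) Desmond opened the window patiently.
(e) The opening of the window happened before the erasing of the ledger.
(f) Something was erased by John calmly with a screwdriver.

(b), (c), (d), (f)

(a) Not entailed — Desmond drained the glass, not the ledger; the ledger belongs to the erasing event.
(b) Entailed — 'Desmond drained the glass' is causative; it entails the inchoative 'the glass drained'.
(c) Entailed — the narrative places the draining before the erasing.
(d) Entailed — the original entails any weakening of itself; this just drops 'for a friend'.
(e) Not entailed — the narrative doesn't order the opening relative to the erasing.
(f) Entailed — every conjunct here is already in the original erasing event.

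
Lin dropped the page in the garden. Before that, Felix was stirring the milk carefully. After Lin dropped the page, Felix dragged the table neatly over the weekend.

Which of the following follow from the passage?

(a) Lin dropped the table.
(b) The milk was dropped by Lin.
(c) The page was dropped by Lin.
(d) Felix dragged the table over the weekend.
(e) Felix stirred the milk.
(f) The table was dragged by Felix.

(c), (d), (e), (f)

(a) Not entailed — Lin dropped the page, not the table; the table belongs to the dragging event.
(b) Not entailed — Lin dropped the page, not the milk; the milk belongs to the stirring event.
(c) Entailed — the original entails any weakening of itself; this just drops 'in the garden'.
(d) Entailed — the original entails any weakening of itself; this just drops 'neatly'.
(e) Entailed — 'stir' is an activity; 'was stirring' entails that some stirring happened, so 'stirred' holds.
(f) Entailed — dropping 'over the weekend', 'neatly' leaves a sub-description the original still satisfies.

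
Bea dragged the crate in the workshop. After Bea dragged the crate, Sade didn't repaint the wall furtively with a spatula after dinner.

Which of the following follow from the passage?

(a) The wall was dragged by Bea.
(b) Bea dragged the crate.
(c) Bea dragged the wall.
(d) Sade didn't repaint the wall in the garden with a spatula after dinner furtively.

(b), (d)

(a) Not entailed — Bea dragged the crate, not the wall; the wall belongs to the repainting event.
(b) Entailed — this follows by dropping conjuncts from the dragging event's description.
(c) Not entailed — Bea dragged the crate, not the wall; the wall belongs to the repainting event.
(d) Entailed — under negation, adding a further restriction is entailed: if no such repainting event occurred, none occurred in the garden either.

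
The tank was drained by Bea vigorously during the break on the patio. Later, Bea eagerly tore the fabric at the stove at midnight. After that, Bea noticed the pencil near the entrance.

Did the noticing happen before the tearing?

no

The narrative orders the tearing before the noticing.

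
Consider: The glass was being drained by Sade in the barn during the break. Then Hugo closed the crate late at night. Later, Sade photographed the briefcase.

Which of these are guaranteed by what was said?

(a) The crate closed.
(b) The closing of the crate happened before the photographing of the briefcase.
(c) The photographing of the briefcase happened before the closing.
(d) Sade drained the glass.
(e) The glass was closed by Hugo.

(a), (b)

(a) Entailed — 'Hugo closed the crate' is causative; it entails the inchoative 'the crate closed'.
(b) Entailed — the narrative places the closing before the photographing.
(c) Not entailed — the narrative places the closing before the photographing, not after.
(d) Not entailed — 'was draining' is progressive on an accomplishment; it does not entail the completed 'drained'.
(e) Not entailed — Hugo closed the crate, not the glass; the glass belongs to the draining event.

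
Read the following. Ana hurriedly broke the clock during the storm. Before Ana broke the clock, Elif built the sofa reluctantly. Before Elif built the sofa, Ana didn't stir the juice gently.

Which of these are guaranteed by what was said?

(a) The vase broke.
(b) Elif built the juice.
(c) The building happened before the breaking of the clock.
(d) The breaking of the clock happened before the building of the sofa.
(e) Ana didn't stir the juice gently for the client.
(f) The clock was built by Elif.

(a) Not entailed — the clock is what broke, not the vase.
(b) Not entailed — Elif built the sofa, not the juice; the juice belongs to the stirring event.
(c) Entailed — the narrative places the building before the breaking.
(d) Not entailed — the narrative places the building before the breaking, not after.
(e) Entailed — under negation, adding a further restriction is entailed: if no such stirring event occurred, none occurred for the client either.
(f) Not entailed — Elif built the sofa, not the clock; the clock belongs to the breaking event.

(c), (e)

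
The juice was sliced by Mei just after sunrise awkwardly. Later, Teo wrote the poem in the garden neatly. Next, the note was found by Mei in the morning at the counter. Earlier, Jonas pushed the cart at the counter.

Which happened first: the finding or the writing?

The connectives place the writing before the finding.

the writing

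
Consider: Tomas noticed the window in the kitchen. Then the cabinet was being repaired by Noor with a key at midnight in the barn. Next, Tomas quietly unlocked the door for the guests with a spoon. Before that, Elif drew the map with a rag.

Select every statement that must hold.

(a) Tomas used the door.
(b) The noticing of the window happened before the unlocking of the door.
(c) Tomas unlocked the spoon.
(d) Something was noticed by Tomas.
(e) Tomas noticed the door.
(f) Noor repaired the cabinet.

(b), (d)

(a) Not entailed — the door is the patient, not an instrument — Tomas used a spoon.
(b) Entailed — the narrative places the noticing before the unlocking.
(c) Not entailed — the spoon is the instrument, not what was unlocked.
(d) Entailed — the original entails any weakening of itself; this just drops 'in the kitchen' and generalizes the patient.
(e) Not entailed — Tomas noticed the window, not the door; the door belongs to the unlocking event.
(f) Not entailed — 'was repairing' is progressive on an accomplishment; it does not entail the completed 'repaired'.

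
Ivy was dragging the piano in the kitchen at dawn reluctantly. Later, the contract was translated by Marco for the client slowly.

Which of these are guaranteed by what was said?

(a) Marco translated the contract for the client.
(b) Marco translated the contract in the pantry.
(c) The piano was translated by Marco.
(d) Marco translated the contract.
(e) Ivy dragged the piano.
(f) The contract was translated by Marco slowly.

(a), (d), (e), (f)

(a) Entailed — every conjunct here is already in the original translating event.
(b) Not entailed — 'in the pantry' adds information not in the original event.
(c) Not entailed — Marco translated the contract, not the piano; the piano belongs to the dragging event.
(d) Entailed — every conjunct here is already in the original translating event.
(e) Entailed — 'drag' is an activity; 'was dragging' entails that some dragging happened, so 'dragged' holds.
(f) Entailed — dropping 'for the client' leaves a sub-description the original still satisfies.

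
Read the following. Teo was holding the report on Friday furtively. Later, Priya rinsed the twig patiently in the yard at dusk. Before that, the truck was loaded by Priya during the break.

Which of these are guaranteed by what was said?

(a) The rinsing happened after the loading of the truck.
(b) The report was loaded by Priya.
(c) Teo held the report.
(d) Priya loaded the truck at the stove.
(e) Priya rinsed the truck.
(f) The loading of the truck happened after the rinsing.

(a) Entailed — the narrative places the loading before the rinsing.
(b) Not entailed — Priya loaded the truck, not the report; the report belongs to the holding event.
(c) Entailed — 'hold' is an activity; 'was holding' entails that some holding happened, so 'held' holds.
(d) Not entailed — 'at the stove' adds information not in the original event.
(e) Not entailed — Priya rinsed the twig, not the truck; the truck belongs to the loading event.
(f) Not entailed — the narrative places the loading before the rinsing, not after.

(a), (c)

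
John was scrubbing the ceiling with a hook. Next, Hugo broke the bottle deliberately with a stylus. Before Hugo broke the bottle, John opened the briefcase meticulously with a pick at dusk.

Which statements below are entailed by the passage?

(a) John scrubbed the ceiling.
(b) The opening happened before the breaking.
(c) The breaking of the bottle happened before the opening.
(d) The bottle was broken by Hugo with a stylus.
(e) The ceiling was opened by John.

(a), (b), (d)

(a) Entailed — 'scrub' is an activity; 'was scrubbing' entails that some scrubbing happened, so 'scrubbed' holds.
(b) Entailed — the narrative places the opening before the breaking.
(c) Not entailed — the narrative places the opening before the breaking, not after.
(d) Entailed — dropping 'deliberately' leaves a sub-description the original still satisfies.
(e) Not entailed — John opened the briefcase, not the ceiling; the ceiling belongs to the scrubbing event.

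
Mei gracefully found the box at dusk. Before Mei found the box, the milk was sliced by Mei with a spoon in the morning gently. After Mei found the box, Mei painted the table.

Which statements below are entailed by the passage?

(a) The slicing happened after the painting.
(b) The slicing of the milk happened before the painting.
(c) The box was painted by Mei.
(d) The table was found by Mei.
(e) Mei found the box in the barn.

(b)

(a) Not entailed — the narrative places the slicing before the painting, not after.
(b) Entailed — the narrative places the slicing before the painting.
(c) Not entailed — Mei painted the table, not the box; the box belongs to the finding event.
(d) Not entailed — Mei found the box, not the table; the table belongs to the painting event.
(e) Not entailed — 'in the barn' adds information not in the original event.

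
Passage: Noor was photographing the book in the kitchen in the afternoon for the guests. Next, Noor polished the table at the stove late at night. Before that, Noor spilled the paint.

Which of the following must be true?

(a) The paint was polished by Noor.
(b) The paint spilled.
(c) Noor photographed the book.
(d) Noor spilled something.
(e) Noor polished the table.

(a) Not entailed — Noor polished the table, not the paint; the paint belongs to the spilling event.
(b) Entailed — 'Noor spilled the paint' is causative; it entails the inchoative 'the paint spilled'.
(c) Not entailed — 'was photographing' is progressive on an accomplishment; it does not entail the completed 'photographed'.
(d) Entailed — the original entails any weakening of itself; this just generalizes the patient.
(e) Entailed — every conjunct here is already in the original polishing event.

(b), (d), (e)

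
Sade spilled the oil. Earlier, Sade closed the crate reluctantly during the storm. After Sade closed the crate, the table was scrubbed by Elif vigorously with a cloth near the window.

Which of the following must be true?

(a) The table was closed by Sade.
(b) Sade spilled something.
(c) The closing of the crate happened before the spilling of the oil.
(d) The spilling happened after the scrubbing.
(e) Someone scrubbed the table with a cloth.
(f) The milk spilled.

(a) Not entailed — Sade closed the crate, not the table; the table belongs to the scrubbing event.
(b) Entailed — this follows by dropping conjuncts from the spilling event's description.
(c) Entailed — the narrative places the closing before the spilling.
(d) Not entailed — the narrative doesn't order the scrubbing relative to the spilling.
(e) Entailed — every conjunct here is already in the original scrubbing event.
(f) Not entailed — the oil is what spilled, not the milk.

(b), (c), (e)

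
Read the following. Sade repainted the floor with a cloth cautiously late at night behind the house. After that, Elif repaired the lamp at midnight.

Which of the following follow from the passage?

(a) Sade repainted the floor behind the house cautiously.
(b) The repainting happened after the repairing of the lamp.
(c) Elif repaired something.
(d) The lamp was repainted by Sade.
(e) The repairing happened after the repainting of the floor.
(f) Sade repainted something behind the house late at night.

(a), (c), (e), (f)

(a) Entailed — this follows by dropping conjuncts from the repainting event's description.
(b) Not entailed — the narrative places the repainting before the repairing, not after.
(c) Entailed — the original entails any weakening of itself; this just drops 'at midnight' and generalizes the patient.
(d) Not entailed — Sade repainted the floor, not the lamp; the lamp belongs to the repairing event.
(e) Entailed — the narrative places the repainting before the repairing.
(f) Entailed — dropping 'with a cloth', 'cautiously' and generalizing the patient leaves a sub-description the original still satisfies.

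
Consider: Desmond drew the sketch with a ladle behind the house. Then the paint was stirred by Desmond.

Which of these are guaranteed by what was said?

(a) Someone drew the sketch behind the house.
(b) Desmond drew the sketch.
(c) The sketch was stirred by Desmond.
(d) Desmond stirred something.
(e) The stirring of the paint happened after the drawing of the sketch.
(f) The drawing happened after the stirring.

(a) Entailed — every conjunct here is already in the original drawing event.
(b) Entailed — every conjunct here is already in the original drawing event.
(c) Not entailed — Desmond stirred the paint, not the sketch; the sketch belongs to the drawing event.
(d) Entailed — every conjunct here is already in the original stirring event.
(e) Entailed — the narrative places the drawing before the stirring.
(f) Not entailed — the narrative places the drawing before the stirring, not after.

(a), (b), (d), (e)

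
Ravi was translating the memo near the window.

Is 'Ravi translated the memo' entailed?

no

'was translating' is progressive; for an accomplishment like 'translate the memo', it doesn't entail completion.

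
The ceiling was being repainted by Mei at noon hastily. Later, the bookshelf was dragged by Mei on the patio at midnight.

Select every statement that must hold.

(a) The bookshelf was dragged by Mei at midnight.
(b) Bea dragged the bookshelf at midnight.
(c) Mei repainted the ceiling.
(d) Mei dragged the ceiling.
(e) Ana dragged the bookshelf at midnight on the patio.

(a)

(a) Entailed — this follows by dropping conjuncts from the dragging event's description.
(b) Not entailed — the passage has Mei dragging the bookshelf, not Bea.
(c) Not entailed — 'was repainting' is progressive on an accomplishment; it does not entail the completed 'repainted'.
(d) Not entailed — Mei dragged the bookshelf, not the ceiling; the ceiling belongs to the repainting event.
(e) Not entailed — the passage has Mei dragging the bookshelf, not Ana.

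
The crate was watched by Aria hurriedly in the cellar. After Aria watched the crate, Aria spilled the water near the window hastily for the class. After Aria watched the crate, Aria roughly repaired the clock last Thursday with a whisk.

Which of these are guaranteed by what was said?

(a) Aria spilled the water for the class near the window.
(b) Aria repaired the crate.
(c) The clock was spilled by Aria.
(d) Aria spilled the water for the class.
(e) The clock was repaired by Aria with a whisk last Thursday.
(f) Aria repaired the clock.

(a) Entailed — this follows by dropping conjuncts from the spilling event's description.
(b) Not entailed — Aria repaired the clock, not the crate; the crate belongs to the watching event.
(c) Not entailed — Aria spilled the water, not the clock; the clock belongs to the repairing event.
(d) Entailed — every conjunct here is already in the original spilling event.
(e) Entailed — this follows by dropping conjuncts from the repairing event's description.
(f) Entailed — the original entails any weakening of itself; this just drops 'roughly', 'last Thursday', 'with a whisk'.

(a), (d), (e), (f)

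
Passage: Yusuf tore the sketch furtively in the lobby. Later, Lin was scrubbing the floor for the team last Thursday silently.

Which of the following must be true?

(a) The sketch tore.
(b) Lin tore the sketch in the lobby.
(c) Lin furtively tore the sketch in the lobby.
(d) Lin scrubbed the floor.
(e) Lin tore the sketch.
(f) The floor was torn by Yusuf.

(a) Entailed — 'Yusuf tore the sketch' is causative; it entails the inchoative 'the sketch tore'.
(b) Not entailed — the passage has Yusuf tearing the sketch, not Lin.
(c) Not entailed — the passage has Yusuf tearing the sketch, not Lin.
(d) Entailed — 'scrub' is an activity; 'was scrubbing' entails that some scrubbing happened, so 'scrubbed' holds.
(e) Not entailed — the passage has Yusuf tearing the sketch, not Lin.
(f) Not entailed — Yusuf tore the sketch, not the floor; the floor belongs to the scrubbing event.

(a), (d)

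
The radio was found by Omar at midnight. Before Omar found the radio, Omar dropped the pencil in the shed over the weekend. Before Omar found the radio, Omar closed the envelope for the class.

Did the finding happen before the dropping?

no

The narrative orders the dropping before the finding.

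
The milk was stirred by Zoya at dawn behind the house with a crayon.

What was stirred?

'the milk' marks the patient of the stirring event.

the milk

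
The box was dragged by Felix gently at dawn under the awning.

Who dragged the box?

Felix

'Felix' marks the agent of the dragging event.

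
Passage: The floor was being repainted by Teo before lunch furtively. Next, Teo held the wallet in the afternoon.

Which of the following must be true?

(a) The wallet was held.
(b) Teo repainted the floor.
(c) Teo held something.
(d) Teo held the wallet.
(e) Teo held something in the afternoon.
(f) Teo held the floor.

(a) Entailed — this follows by dropping conjuncts from the holding event's description.
(b) Not entailed — 'was repainting' is progressive on an accomplishment; it does not entail the completed 'repainted'.
(c) Entailed — this follows by dropping conjuncts from the holding event's description.
(d) Entailed — dropping 'in the afternoon' leaves a sub-description the original still satisfies.
(e) Entailed — every conjunct here is already in the original holding event.
(f) Not entailed — Teo held the wallet, not the floor; the floor belongs to the repainting event.

(a), (c), (d), (e)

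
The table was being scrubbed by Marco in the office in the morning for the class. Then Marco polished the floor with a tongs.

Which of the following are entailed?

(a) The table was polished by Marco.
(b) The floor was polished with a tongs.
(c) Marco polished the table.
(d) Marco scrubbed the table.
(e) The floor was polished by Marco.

(a) Not entailed — Marco polished the floor, not the table; the table belongs to the scrubbing event.
(b) Entailed — generalizing the agent leaves a sub-description the original still satisfies.
(c) Not entailed — Marco polished the floor, not the table; the table belongs to the scrubbing event.
(d) Entailed — 'scrub' is an activity; 'was scrubbing' entails that some scrubbing happened, so 'scrubbed' holds.
(e) Entailed — the original entails any weakening of itself; this just drops 'with a tongs'.

(b), (d), (e)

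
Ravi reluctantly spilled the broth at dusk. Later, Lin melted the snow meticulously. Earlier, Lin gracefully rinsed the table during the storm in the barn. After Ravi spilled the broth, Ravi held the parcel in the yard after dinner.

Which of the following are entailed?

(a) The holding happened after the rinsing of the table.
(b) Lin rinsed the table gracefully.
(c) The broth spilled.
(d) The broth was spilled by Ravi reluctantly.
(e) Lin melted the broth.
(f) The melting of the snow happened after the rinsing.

(b), (c), (d), (f)

(a) Not entailed — the narrative doesn't order the rinsing relative to the holding.
(b) Entailed — every conjunct here is already in the original rinsing event.
(c) Entailed — 'Ravi spilled the broth' is causative; it entails the inchoative 'the broth spilled'.
(d) Entailed — every conjunct here is already in the original spilling event.
(e) Not entailed — Lin melted the snow, not the broth; the broth belongs to the spilling event.
(f) Entailed — the narrative places the rinsing before the melting.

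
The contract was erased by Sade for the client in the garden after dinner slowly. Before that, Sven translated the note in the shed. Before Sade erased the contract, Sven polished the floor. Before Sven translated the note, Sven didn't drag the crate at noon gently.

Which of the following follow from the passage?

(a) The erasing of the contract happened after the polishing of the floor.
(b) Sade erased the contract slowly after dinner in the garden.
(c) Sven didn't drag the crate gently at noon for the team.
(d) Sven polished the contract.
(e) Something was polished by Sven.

(a), (b), (c), (e)

(a) Entailed — the narrative places the polishing before the erasing.
(b) Entailed — the original entails any weakening of itself; this just drops 'for the client'.
(c) Entailed — under negation, adding a further restriction is entailed: if no such dragging event occurred, none occurred for the team either.
(d) Not entailed — Sven polished the floor, not the contract; the contract belongs to the erasing event.
(e) Entailed — every conjunct here is already in the original polishing event.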